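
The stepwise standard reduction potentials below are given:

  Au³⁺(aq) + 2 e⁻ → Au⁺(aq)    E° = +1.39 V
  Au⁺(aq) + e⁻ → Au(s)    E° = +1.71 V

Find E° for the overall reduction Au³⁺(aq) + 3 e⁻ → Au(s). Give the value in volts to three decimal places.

+1.497 V

Since ΔG° = −nFE° is additive over sequential reductions, n₃E°₃ = n₁E°₁ + n₂E°₂.
E°₃ = (2×+1.39 + 1×+1.71) / 3 = (+4.490) / 3 = +1.497 V.
E° values themselves are not directly additive — weighting by electron count is essential.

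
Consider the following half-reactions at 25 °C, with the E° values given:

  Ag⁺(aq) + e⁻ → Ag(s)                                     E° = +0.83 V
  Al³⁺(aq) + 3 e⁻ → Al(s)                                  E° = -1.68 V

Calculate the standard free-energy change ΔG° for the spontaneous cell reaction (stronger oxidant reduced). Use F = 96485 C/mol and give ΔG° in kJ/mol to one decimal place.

Ag⁺/Ag (E° = +0.83 V) is the cathode; Al³⁺/Al (E° = -1.68 V) is the anode, so E°cell = +2.51 V.
Balancing electrons gives n = 3 (lcm of 1 and 3).
ΔG° = −nFE° = −(3)(96485)(+2.51) = -726,532 J = -726.5 kJ/mol.

-726.5 kJ/mol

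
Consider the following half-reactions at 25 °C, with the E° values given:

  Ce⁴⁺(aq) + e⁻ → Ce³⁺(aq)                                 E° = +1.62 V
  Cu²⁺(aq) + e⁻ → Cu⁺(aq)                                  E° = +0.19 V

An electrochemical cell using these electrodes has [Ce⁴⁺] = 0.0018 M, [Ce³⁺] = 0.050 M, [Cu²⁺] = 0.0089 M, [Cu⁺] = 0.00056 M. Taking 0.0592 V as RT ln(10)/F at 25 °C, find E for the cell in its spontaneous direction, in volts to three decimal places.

+1.273 V

Ce⁴⁺/Ce³⁺ is the cathode (higher E°), Cu²⁺/Cu⁺ the anode: E°cell = +1.62 − (+0.19) = +1.43 V, n = 1.
Overall: Ce⁴⁺(aq) + Cu⁺(aq) → Ce³⁺(aq) + Cu²⁺(aq)
Q = [Ce³⁺]·[Cu²⁺] / ([Ce⁴⁺]·[Cu⁺]); log Q = 2.645.
E = E° − (0.0592/n) log Q = +1.43 − (0.0592/1)(2.645) = +1.273 V.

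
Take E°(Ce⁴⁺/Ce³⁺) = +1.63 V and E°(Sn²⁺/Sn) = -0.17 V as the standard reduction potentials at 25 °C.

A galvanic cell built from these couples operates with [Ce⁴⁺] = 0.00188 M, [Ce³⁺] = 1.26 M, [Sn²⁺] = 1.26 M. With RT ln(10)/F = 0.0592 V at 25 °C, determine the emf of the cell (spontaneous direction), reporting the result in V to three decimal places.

+1.630 V

Ce⁴⁺/Ce³⁺ is the cathode (higher E°), Sn²⁺/Sn the anode: E°cell = +1.63 − (-0.17) = +1.80 V, n = 2.
Overall: 2 Ce⁴⁺(aq) + Sn(s) → 2 Ce³⁺(aq) + Sn²⁺(aq)
Q = [Ce³⁺]^2·[Sn²⁺] / ([Ce⁴⁺]^2); log Q = 5.753.
E = E° − (0.0592/n) log Q = +1.80 − (0.0592/2)(5.753) = +1.630 V.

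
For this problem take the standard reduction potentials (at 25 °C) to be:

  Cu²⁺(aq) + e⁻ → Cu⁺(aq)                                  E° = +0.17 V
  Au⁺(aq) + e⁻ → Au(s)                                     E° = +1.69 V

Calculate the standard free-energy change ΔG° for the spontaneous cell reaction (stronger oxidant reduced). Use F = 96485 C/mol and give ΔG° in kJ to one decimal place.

-146.7 kJ

Au⁺/Au (E° = +1.69 V) is the cathode; Cu²⁺/Cu⁺ (E° = +0.17 V) is the anode, so E°cell = +1.52 V.
Balancing electrons gives n = 1 (lcm of 1 and 1).
ΔG° = −nFE° = −(1)(96485)(+1.52) = -146,657 J = -146.7 kJ.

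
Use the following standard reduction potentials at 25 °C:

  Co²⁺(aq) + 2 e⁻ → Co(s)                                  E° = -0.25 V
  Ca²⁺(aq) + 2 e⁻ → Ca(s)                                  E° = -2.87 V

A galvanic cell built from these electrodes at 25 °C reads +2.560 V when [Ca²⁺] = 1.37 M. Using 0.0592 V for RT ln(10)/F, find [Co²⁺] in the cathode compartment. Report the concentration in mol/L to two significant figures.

0.013 M

Co²⁺/Co is the cathode, Ca²⁺/Ca the anode: E°cell = +2.62 V, n = 2.
Overall reaction: Co²⁺(aq) + Ca(s) → Co(s) + Ca²⁺(aq); Q = [Ca²⁺]^1/[Co²⁺]^1.
From E = E° − (0.0592/n) log Q: log Q = (E° − E)·n/0.0592 = (+2.62 − (+2.560))·2/0.0592 = 2.0270.
So 1·log[Co²⁺] = 1·log(1.37) − log Q = 0.1367 − (2.0270) = -1.8903; [Co²⁺] = 10^(-1.8903) ≈ 0.013 M.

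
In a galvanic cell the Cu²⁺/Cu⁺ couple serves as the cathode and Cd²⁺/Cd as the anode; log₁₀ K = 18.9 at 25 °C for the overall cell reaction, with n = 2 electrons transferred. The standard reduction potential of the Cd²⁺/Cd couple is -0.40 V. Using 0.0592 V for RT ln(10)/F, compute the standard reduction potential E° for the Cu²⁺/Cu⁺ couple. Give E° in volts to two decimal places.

+0.16 V

E°cell = (0.0592/n)·log K = (0.0592/2)(18.9) = +0.559 V.
Since Cu²⁺/Cu⁺ is the cathode and Cd²⁺/Cd the anode, E°cell = E°(Cu²⁺/Cu⁺) − E°(Cd²⁺/Cd).
So E°(Cu²⁺/Cu⁺) = E°cell + E°(Cd²⁺/Cd) = +0.559 + (-0.40) = +0.16 V.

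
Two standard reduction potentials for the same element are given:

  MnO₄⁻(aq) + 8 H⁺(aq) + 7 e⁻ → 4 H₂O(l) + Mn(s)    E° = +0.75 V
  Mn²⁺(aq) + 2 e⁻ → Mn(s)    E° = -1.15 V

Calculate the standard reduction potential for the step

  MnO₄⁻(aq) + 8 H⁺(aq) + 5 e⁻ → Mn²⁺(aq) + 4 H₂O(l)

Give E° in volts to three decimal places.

Sequential free energies add, so n₃E°₃ = n₁E°₁ + n₂E°₂.
With n₃ = 7, and the known step contributing 2×(-1.15) V, the unknown satisfies 5·E° = 7×(+0.75) − 2×(-1.15) = +7.550.
E° = +7.550 / 5 = +1.510 V.

+1.510 V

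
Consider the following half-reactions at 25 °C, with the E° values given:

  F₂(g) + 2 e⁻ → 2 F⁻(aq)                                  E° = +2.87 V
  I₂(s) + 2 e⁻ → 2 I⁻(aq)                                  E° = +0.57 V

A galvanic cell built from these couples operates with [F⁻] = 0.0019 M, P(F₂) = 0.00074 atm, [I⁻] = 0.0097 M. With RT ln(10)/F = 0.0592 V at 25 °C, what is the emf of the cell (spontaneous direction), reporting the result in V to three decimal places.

+2.249 V

F₂/F⁻ is the cathode (higher E°), I₂/I⁻ the anode: E°cell = +2.87 − (+0.57) = +2.30 V, n = 2.
Overall: F₂(g) + 2 I⁻(aq) → 2 F⁻(aq) + I₂(s)
Q = [F⁻]^2 / (P(F₂)·[I⁻]^2); log Q = 1.715.
E = E° − (0.0592/n) log Q = +2.30 − (0.0592/2)(1.715) = +2.249 V.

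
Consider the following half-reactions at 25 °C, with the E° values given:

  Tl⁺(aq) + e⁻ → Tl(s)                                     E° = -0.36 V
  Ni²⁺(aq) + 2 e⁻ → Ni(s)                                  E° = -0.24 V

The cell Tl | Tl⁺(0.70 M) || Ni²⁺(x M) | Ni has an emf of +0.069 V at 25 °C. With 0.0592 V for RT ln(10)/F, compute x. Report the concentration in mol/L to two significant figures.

Ni²⁺/Ni is the cathode, Tl⁺/Tl the anode: E°cell = +0.12 V, n = 2.
Overall reaction: Ni²⁺(aq) + 2 Tl(s) → Ni(s) + 2 Tl⁺(aq); Q = [Tl⁺]^2/[Ni²⁺]^1.
From E = E° − (0.0592/n) log Q: log Q = (E° − E)·n/0.0592 = (+0.12 − (+0.069))·2/0.0592 = 1.7230.
So 1·log[Ni²⁺] = 2·log(0.7) − log Q = -0.3098 − (1.7230) = -2.0328; [Ni²⁺] = 10^(-2.0328) ≈ 0.0093 M.

0.0093 M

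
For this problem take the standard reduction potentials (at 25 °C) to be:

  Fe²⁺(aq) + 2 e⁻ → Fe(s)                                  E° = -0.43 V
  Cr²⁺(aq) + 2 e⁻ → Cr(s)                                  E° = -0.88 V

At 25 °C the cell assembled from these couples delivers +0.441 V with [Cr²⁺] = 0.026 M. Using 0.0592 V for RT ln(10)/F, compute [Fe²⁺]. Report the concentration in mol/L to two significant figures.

0.013 M

Fe²⁺/Fe is the cathode, Cr²⁺/Cr the anode: E°cell = +0.45 V, n = 2.
Overall reaction: Fe²⁺(aq) + Cr(s) → Fe(s) + Cr²⁺(aq); Q = [Cr²⁺]^1/[Fe²⁺]^1.
From E = E° − (0.0592/n) log Q: log Q = (E° − E)·n/0.0592 = (+0.45 − (+0.441))·2/0.0592 = 0.3041.
So 1·log[Fe²⁺] = 1·log(0.026) − log Q = -1.5850 − (0.3041) = -1.8891; [Fe²⁺] = 10^(-1.8891) ≈ 0.013 M.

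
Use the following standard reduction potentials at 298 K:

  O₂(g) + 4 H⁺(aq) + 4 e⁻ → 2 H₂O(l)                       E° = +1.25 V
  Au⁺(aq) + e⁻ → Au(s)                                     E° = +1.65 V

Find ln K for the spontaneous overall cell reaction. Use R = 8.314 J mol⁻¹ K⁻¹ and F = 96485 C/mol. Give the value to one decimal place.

62.3

Cathode: Au⁺/Au; anode: O₂/H₂O. E°cell = (+1.65) − (+1.25) = +0.40 V, with n = 4.
ΔG° = −nFE° = −RT ln K, so ln K = nFE°/(RT) = (4)(96485)(+0.40) / ((8.314)(298)) = 62.309.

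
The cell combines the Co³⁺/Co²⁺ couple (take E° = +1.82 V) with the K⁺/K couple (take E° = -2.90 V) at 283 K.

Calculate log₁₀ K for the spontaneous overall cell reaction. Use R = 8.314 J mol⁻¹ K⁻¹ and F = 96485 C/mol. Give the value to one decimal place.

84.1

Cathode: Co³⁺/Co²⁺; anode: K⁺/K. E°cell = (+1.82) − (-2.90) = +4.72 V, with n = 1.
ΔG° = −nFE° = −RT ln K, so ln K = nFE°/(RT) = (1)(96485)(+4.72) / ((8.314)(283)) = 193.555.
log₁₀ K = 193.555 / ln 10 = 84.1.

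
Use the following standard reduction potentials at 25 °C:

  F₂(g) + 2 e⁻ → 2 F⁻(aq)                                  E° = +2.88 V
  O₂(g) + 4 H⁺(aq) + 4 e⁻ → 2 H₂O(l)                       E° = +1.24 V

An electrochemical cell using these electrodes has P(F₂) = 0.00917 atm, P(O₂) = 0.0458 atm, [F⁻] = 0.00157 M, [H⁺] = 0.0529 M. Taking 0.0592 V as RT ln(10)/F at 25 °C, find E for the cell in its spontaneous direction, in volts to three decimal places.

F₂/F⁻ is the cathode (higher E°), O₂/H₂O the anode: E°cell = +2.88 − (+1.24) = +1.64 V, n = 4.
Overall: 2 F₂(g) + 2 H₂O(l) → 4 F⁻(aq) + O₂(g) + 4 H⁺(aq)
Q = [F⁻]^4·P(O₂)·[H⁺]^4 / (P(F₂)^2); log Q = -13.586.
E = E° − (0.0592/n) log Q = +1.64 − (0.0592/4)(-13.586) = +1.841 V.

+1.841 V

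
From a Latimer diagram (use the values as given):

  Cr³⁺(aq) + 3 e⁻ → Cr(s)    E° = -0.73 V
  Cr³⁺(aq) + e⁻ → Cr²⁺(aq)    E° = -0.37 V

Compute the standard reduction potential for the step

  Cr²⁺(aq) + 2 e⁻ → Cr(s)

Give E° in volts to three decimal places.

-0.910 V

Sequential free energies add, so n₃E°₃ = n₁E°₁ + n₂E°₂.
With n₃ = 3, and the known step contributing 1×(-0.37) V, the unknown satisfies 2·E° = 3×(-0.73) − 1×(-0.37) = -1.820.
E° = -1.820 / 2 = -0.910 V.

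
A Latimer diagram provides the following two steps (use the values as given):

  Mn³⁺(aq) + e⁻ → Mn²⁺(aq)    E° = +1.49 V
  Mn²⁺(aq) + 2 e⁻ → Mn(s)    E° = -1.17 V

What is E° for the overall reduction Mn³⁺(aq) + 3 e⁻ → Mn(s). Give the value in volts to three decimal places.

-0.283 V

Since ΔG° = −nFE° is additive over sequential reductions, n₃E°₃ = n₁E°₁ + n₂E°₂.
E°₃ = (1×+1.49 + 2×-1.17) / 3 = (-0.850) / 3 = -0.283 V.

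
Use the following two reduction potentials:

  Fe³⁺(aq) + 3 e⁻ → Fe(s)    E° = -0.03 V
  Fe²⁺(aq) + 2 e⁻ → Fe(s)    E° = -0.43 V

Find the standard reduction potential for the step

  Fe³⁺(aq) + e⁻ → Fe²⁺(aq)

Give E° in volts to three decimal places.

Sequential free energies add, so n₃E°₃ = n₁E°₁ + n₂E°₂.
With n₃ = 3, and the known step contributing 2×(-0.43) V, the unknown satisfies 1·E° = 3×(-0.03) − 2×(-0.43) = +0.770.
E° = +0.770 / 1 = +0.770 V.

+0.770 V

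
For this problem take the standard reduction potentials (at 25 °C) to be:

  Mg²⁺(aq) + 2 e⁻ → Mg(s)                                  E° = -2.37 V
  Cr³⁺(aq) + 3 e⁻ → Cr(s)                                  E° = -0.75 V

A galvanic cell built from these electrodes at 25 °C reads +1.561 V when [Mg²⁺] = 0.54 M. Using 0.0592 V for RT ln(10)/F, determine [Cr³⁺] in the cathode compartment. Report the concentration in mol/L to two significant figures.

0.00041 M

Cr³⁺/Cr is the cathode, Mg²⁺/Mg the anode: E°cell = +1.62 V, n = 6.
Overall reaction: 2 Cr³⁺(aq) + 3 Mg(s) → 2 Cr(s) + 3 Mg²⁺(aq); Q = [Mg²⁺]^3/[Cr³⁺]^2.
From E = E° − (0.0592/n) log Q: log Q = (E° − E)·n/0.0592 = (+1.62 − (+1.561))·6/0.0592 = 5.9797.
So 2·log[Cr³⁺] = 3·log(0.54) − log Q = -0.8028 − (5.9797) = -6.7825; log[Cr³⁺] = -6.7825 / 2 = -3.3912; [Cr³⁺] = 10^(-3.3912) ≈ 0.00041 M.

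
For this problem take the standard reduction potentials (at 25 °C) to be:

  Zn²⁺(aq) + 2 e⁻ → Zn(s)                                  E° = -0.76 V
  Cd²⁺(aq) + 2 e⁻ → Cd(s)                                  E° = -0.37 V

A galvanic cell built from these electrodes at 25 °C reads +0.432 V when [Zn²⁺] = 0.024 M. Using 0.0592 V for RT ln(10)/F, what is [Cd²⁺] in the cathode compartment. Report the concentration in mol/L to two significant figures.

0.63 M

Cd²⁺/Cd is the cathode, Zn²⁺/Zn the anode: E°cell = +0.39 V, n = 2.
Overall reaction: Cd²⁺(aq) + Zn(s) → Cd(s) + Zn²⁺(aq); Q = [Zn²⁺]^1/[Cd²⁺]^1.
From E = E° − (0.0592/n) log Q: log Q = (E° − E)·n/0.0592 = (+0.39 − (+0.432))·2/0.0592 = -1.4189.
So 1·log[Cd²⁺] = 1·log(0.024) − log Q = -1.6198 − (-1.4189) = -0.2009; [Cd²⁺] = 10^(-0.2009) ≈ 0.63 M.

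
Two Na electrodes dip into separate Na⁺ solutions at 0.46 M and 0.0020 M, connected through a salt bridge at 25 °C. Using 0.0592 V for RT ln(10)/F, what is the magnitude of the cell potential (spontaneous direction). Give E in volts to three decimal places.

For a concentration cell E°cell = 0. The 0.46 M side is the cathode (reduction is favoured where [Na⁺] is higher).
With n = 1, E = −(0.0592/1) log([Na⁺]ₐₙ/[Na⁺]꜀ₐₜ) = −(0.0592/1) log(0.002/0.46) = −(0.0592/1)(-2.362) = +0.140 V.

+0.140 V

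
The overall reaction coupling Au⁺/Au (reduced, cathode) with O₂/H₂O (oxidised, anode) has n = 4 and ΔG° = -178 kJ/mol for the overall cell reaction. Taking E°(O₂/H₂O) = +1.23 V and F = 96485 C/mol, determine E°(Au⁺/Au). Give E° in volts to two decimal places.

+1.69 V

E°cell = −ΔG°/(nF) = −(-178×10³)/((4)(96485)) = +0.461 V.
Since Au⁺/Au is the cathode and O₂/H₂O the anode, E°cell = E°(Au⁺/Au) − E°(O₂/H₂O).
So E°(Au⁺/Au) = E°cell + E°(O₂/H₂O) = +0.461 + (+1.23) = +1.69 V.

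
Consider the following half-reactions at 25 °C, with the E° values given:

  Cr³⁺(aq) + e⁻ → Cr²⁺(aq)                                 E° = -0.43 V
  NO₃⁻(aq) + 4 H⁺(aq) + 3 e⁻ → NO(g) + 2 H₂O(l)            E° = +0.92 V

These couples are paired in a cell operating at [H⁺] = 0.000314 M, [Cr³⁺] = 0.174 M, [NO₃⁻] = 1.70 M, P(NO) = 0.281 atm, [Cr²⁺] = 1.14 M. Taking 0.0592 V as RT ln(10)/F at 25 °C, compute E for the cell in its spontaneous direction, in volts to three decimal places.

NO₃⁻/NO is the cathode (higher E°), Cr³⁺/Cr²⁺ the anode: E°cell = +0.92 − (-0.43) = +1.35 V, n = 3.
Overall: NO₃⁻(aq) + 4 H⁺(aq) + 3 Cr²⁺(aq) → NO(g) + 2 H₂O(l) + 3 Cr³⁺(aq)
Q = P(NO)·[Cr³⁺]^3 / ([NO₃⁻]·[H⁺]^4·[Cr²⁺]^3); log Q = 10.781.
E = E° − (0.0592/n) log Q = +1.35 − (0.0592/3)(10.781) = +1.137 V.

+1.137 V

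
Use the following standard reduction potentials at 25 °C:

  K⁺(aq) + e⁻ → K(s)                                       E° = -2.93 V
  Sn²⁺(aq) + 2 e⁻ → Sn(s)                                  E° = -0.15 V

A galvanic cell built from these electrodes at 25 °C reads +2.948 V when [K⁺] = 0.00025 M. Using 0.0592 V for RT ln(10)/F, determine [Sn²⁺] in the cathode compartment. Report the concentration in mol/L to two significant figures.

Sn²⁺/Sn is the cathode, K⁺/K the anode: E°cell = +2.78 V, n = 2.
Overall reaction: Sn²⁺(aq) + 2 K(s) → Sn(s) + 2 K⁺(aq); Q = [K⁺]^2/[Sn²⁺]^1.
From E = E° − (0.0592/n) log Q: log Q = (E° − E)·n/0.0592 = (+2.78 − (+2.948))·2/0.0592 = -5.6757.
So 1·log[Sn²⁺] = 2·log(0.00025) − log Q = -7.2041 − (-5.6757) = -1.5284; [Sn²⁺] = 10^(-1.5284) ≈ 0.030 M.

0.030 M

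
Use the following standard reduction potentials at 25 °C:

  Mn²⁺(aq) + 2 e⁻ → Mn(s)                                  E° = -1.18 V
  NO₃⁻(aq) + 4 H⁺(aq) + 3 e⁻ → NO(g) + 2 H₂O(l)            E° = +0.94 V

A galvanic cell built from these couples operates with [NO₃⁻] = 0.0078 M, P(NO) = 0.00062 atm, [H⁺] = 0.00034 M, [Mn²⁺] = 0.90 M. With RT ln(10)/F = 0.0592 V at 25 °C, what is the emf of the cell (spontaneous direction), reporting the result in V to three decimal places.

+1.869 V

NO₃⁻/NO is the cathode (higher E°), Mn²⁺/Mn the anode: E°cell = +0.94 − (-1.18) = +2.12 V, n = 6.
Overall: 2 NO₃⁻(aq) + 8 H⁺(aq) + 3 Mn(s) → 2 NO(g) + 4 H₂O(l) + 3 Mn²⁺(aq)
Q = P(NO)^2·[Mn²⁺]^3 / ([NO₃⁻]^2·[H⁺]^8); log Q = 25.411.
E = E° − (0.0592/n) log Q = +2.12 − (0.0592/6)(25.411) = +1.869 V.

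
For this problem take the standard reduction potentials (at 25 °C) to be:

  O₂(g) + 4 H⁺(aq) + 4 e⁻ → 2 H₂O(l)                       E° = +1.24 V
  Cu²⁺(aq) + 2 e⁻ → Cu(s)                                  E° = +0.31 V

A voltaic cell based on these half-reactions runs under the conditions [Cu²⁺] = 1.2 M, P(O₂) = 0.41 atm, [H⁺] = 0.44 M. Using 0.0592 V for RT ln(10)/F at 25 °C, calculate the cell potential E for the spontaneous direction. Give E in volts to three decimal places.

O₂/H₂O is the cathode (higher E°), Cu²⁺/Cu the anode: E°cell = +1.24 − (+0.31) = +0.93 V, n = 4.
Overall: O₂(g) + 4 H⁺(aq) + 2 Cu(s) → 2 H₂O(l) + 2 Cu²⁺(aq)
Q = [Cu²⁺]^2 / (P(O₂)·[H⁺]^4); log Q = 1.972.
E = E° − (0.0592/n) log Q = +0.93 − (0.0592/4)(1.972) = +0.901 V.

+0.901 V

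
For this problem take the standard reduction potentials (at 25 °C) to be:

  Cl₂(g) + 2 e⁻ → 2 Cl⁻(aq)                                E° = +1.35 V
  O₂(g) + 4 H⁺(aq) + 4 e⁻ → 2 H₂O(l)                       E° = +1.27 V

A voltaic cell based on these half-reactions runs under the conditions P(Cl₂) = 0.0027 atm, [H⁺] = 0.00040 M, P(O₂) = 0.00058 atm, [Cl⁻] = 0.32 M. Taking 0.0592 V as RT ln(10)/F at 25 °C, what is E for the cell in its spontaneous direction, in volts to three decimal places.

Cl₂/Cl⁻ is the cathode (higher E°), O₂/H₂O the anode: E°cell = +1.35 − (+1.27) = +0.08 V, n = 4.
Overall: 2 Cl₂(g) + 2 H₂O(l) → 4 Cl⁻(aq) + O₂(g) + 4 H⁺(aq)
Q = [Cl⁻]^4·P(O₂)·[H⁺]^4 / (P(Cl₂)^2); log Q = -13.670.
E = E° − (0.0592/n) log Q = +0.08 − (0.0592/4)(-13.670) = +0.282 V.

+0.282 V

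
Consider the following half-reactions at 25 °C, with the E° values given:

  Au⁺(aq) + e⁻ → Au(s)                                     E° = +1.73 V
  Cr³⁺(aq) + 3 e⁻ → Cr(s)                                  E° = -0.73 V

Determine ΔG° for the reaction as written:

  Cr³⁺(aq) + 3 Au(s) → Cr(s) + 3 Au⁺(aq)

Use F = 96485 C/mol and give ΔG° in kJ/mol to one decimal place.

+712.1 kJ/mol

As written, Cr³⁺/Cr is reduced (cathode) and Au⁺/Au is oxidised (anode), so E°cell = (-0.73) − (+1.73) = -2.46 V.
Balancing electrons gives n = 3.
ΔG° = −nFE° = −(3)(96485)(-2.46) = 712,059 J = +712.1 kJ/mol.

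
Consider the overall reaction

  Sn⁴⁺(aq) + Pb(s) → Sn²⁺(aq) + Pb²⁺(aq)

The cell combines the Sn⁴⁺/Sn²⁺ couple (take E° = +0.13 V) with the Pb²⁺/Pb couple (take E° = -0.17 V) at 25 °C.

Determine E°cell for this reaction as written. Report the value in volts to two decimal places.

+0.30 V

The Sn⁴⁺/Sn²⁺ couple has the higher reduction potential, so it is the cathode; Pb²⁺/Pb is oxidised at the anode.
E°cell = E°(cathode) − E°(anode) = (+0.13) − (-0.17) = +0.30 V.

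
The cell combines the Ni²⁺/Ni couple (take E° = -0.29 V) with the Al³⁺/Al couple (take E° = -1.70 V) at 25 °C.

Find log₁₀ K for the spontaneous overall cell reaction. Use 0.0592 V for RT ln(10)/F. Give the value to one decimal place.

142.9

Cathode: Ni²⁺/Ni; anode: Al³⁺/Al. E°cell = +1.41 V, n = 6.
log K = nE°cell / 0.0592 = (6)(+1.41) / 0.0592 = 142.9.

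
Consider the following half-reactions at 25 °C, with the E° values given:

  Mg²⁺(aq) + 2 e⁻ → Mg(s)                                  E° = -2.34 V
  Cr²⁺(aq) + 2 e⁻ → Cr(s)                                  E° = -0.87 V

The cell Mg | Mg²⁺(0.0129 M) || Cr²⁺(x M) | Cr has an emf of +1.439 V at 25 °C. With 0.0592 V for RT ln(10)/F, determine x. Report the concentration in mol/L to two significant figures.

Cr²⁺/Cr is the cathode, Mg²⁺/Mg the anode: E°cell = +1.47 V, n = 2.
Overall reaction: Cr²⁺(aq) + Mg(s) → Cr(s) + Mg²⁺(aq); Q = [Mg²⁺]^1/[Cr²⁺]^1.
From E = E° − (0.0592/n) log Q: log Q = (E° − E)·n/0.0592 = (+1.47 − (+1.439))·2/0.0592 = 1.0473.
So 1·log[Cr²⁺] = 1·log(0.0129) − log Q = -1.8894 − (1.0473) = -2.9367; [Cr²⁺] = 10^(-2.9367) ≈ 0.0012 M.

0.0012 M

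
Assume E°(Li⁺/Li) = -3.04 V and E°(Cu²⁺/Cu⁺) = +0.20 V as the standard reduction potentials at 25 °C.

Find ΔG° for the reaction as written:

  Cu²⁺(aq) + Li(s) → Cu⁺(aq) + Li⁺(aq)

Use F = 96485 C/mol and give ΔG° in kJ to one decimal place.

As written, Cu²⁺/Cu⁺ is reduced (cathode) and Li⁺/Li is oxidised (anode), so E°cell = (+0.20) − (-3.04) = +3.24 V.
Balancing electrons gives n = 1.
ΔG° = −nFE° = −(1)(96485)(+3.24) = -312,611 J = -312.6 kJ.

-312.6 kJ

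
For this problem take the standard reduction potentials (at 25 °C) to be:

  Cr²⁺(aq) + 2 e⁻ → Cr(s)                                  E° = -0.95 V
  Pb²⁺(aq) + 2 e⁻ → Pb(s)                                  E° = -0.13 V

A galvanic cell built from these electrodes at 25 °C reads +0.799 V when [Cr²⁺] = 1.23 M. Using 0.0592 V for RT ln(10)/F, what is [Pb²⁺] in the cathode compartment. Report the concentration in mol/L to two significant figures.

Pb²⁺/Pb is the cathode, Cr²⁺/Cr the anode: E°cell = +0.82 V, n = 2.
Overall reaction: Pb²⁺(aq) + Cr(s) → Pb(s) + Cr²⁺(aq); Q = [Cr²⁺]^1/[Pb²⁺]^1.
From E = E° − (0.0592/n) log Q: log Q = (E° − E)·n/0.0592 = (+0.82 − (+0.799))·2/0.0592 = 0.7095.
So 1·log[Pb²⁺] = 1·log(1.23) − log Q = 0.0899 − (0.7095) = -0.6196; [Pb²⁺] = 10^(-0.6196) ≈ 0.24 M.

0.24 M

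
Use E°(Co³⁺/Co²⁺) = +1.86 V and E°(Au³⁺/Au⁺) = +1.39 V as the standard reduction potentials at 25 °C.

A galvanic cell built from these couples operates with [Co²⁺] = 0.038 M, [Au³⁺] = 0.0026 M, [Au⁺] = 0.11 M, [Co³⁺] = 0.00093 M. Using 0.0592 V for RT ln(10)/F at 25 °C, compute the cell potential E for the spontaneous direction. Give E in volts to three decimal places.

+0.423 V

Co³⁺/Co²⁺ is the cathode (higher E°), Au³⁺/Au⁺ the anode: E°cell = +1.86 − (+1.39) = +0.47 V, n = 2.
Overall: 2 Co³⁺(aq) + Au⁺(aq) → 2 Co²⁺(aq) + Au³⁺(aq)
Q = [Co²⁺]^2·[Au³⁺] / ([Co³⁺]^2·[Au⁺]); log Q = 1.596.
E = E° − (0.0592/n) log Q = +0.47 − (0.0592/2)(1.596) = +0.423 V.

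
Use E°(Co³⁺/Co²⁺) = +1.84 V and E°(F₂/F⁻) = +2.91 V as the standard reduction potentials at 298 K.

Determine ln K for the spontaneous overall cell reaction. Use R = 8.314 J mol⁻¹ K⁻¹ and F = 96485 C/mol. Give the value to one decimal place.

83.3

Cathode: F₂/F⁻; anode: Co³⁺/Co²⁺. E°cell = (+2.91) − (+1.84) = +1.07 V, with n = 2.
ΔG° = −nFE° = −RT ln K, so ln K = nFE°/(RT) = (2)(96485)(+1.07) / ((8.314)(298)) = 83.339.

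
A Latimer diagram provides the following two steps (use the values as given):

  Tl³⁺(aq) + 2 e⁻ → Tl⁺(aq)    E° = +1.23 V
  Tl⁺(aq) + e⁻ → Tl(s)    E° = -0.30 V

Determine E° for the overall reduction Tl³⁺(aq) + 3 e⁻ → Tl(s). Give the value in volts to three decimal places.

+0.720 V

Since ΔG° = −nFE° is additive over sequential reductions, n₃E°₃ = n₁E°₁ + n₂E°₂.
E°₃ = (2×+1.23 + 1×-0.30) / 3 = (+2.160) / 3 = +0.720 V.
Simply averaging or adding the two E° values would be wrong; the electron-weighted sum is required.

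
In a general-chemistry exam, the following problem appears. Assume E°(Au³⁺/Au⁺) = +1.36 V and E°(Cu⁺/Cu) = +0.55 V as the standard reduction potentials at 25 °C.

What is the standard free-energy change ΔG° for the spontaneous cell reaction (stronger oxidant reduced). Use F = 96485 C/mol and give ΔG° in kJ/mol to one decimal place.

Au³⁺/Au⁺ (E° = +1.36 V) is the cathode; Cu⁺/Cu (E° = +0.55 V) is the anode, so E°cell = +0.81 V.
Balancing electrons gives n = 2 (lcm of 2 and 1).
ΔG° = −nFE° = −(2)(96485)(+0.81) = -156,306 J = -156.3 kJ/mol.

-156.3 kJ/mol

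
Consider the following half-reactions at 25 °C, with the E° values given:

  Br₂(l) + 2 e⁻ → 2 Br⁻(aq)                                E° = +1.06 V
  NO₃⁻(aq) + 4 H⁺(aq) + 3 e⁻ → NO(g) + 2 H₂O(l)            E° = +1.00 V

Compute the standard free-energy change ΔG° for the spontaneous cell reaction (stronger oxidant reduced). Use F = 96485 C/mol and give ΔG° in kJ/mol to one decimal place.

-34.7 kJ/mol

Br₂/Br⁻ (E° = +1.06 V) is the cathode; NO₃⁻/NO (E° = +1.00 V) is the anode, so E°cell = +0.06 V.
Balancing electrons gives n = 6 (lcm of 2 and 3).
ΔG° = −nFE° = −(6)(96485)(+0.06) = -34,735 J = -34.7 kJ/mol.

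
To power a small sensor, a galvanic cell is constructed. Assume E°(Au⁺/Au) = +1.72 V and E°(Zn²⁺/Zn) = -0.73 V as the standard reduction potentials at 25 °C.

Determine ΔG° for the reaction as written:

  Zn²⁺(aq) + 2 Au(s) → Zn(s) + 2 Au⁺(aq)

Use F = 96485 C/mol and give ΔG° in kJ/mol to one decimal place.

As written, Zn²⁺/Zn is reduced (cathode) and Au⁺/Au is oxidised (anode), so E°cell = (-0.73) − (+1.72) = -2.45 V.
Balancing electrons gives n = 2.
ΔG° = −nFE° = −(2)(96485)(-2.45) = 472,777 J = +472.8 kJ/mol.

+472.8 kJ/mol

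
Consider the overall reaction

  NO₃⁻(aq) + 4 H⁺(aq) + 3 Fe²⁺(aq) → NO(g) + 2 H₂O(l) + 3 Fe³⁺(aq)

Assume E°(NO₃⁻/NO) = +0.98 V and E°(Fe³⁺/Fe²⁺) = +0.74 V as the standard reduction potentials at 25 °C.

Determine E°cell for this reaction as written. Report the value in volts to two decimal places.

+0.24 V

The NO₃⁻/NO couple has the higher reduction potential, so it is the cathode; Fe³⁺/Fe²⁺ is oxidised at the anode.
E°cell = E°(cathode) − E°(anode) = (+0.98) − (+0.74) = +0.24 V.
Since E°cell > 0, the reaction is spontaneous under standard conditions.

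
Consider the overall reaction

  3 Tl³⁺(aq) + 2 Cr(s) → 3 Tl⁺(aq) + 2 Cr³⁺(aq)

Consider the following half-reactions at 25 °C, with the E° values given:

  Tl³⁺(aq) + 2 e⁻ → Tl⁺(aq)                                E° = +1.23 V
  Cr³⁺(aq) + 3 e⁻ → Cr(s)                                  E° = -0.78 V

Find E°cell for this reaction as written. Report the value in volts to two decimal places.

+2.01 V

The Tl³⁺/Tl⁺ couple has the higher reduction potential, so it is the cathode; Cr³⁺/Cr is oxidised at the anode.
E°cell = E°(cathode) − E°(anode) = (+1.23) − (-0.78) = +2.01 V.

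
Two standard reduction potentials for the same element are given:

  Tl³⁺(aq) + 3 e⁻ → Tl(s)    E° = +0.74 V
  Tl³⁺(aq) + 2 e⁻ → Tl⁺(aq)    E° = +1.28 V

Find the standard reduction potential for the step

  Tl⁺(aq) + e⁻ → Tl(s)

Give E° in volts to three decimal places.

-0.340 V

Sequential free energies add, so n₃E°₃ = n₁E°₁ + n₂E°₂.
With n₃ = 3, and the known step contributing 2×(+1.28) V, the unknown satisfies 1·E° = 3×(+0.74) − 2×(+1.28) = -0.340.
E° = -0.340 / 1 = -0.340 V.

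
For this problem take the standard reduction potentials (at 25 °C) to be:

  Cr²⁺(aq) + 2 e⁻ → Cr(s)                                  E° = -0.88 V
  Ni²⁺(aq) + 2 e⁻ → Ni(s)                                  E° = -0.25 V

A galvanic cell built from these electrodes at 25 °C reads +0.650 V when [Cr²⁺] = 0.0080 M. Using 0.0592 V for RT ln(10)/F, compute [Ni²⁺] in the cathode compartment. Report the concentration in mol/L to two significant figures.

0.038 M

Ni²⁺/Ni is the cathode, Cr²⁺/Cr the anode: E°cell = +0.63 V, n = 2.
Overall reaction: Ni²⁺(aq) + Cr(s) → Ni(s) + Cr²⁺(aq); Q = [Cr²⁺]^1/[Ni²⁺]^1.
From E = E° − (0.0592/n) log Q: log Q = (E° − E)·n/0.0592 = (+0.63 − (+0.650))·2/0.0592 = -0.6757.
So 1·log[Ni²⁺] = 1·log(0.008) − log Q = -2.0969 − (-0.6757) = -1.4212; [Ni²⁺] = 10^(-1.4212) ≈ 0.038 M.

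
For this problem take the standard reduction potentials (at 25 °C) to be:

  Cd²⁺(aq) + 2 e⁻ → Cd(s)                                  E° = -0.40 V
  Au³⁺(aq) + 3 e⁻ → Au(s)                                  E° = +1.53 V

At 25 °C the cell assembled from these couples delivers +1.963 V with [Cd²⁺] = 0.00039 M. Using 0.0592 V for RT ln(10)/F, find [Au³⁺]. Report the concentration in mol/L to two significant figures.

0.00036 M

Au³⁺/Au is the cathode, Cd²⁺/Cd the anode: E°cell = +1.93 V, n = 6.
Overall reaction: 2 Au³⁺(aq) + 3 Cd(s) → 2 Au(s) + 3 Cd²⁺(aq); Q = [Cd²⁺]^3/[Au³⁺]^2.
From E = E° − (0.0592/n) log Q: log Q = (E° − E)·n/0.0592 = (+1.93 − (+1.963))·6/0.0592 = -3.3446.
So 2·log[Au³⁺] = 3·log(0.00039) − log Q = -10.2268 − (-3.3446) = -6.8822; log[Au³⁺] = -6.8822 / 2 = -3.4411; [Au³⁺] = 10^(-3.4411) ≈ 0.00036 M.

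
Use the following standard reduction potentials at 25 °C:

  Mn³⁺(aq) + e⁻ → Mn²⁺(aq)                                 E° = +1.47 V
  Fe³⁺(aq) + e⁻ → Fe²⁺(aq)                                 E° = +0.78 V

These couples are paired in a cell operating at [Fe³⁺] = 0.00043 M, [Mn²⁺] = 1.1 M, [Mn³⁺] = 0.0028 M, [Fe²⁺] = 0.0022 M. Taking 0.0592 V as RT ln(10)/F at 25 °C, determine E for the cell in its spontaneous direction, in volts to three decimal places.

Mn³⁺/Mn²⁺ is the cathode (higher E°), Fe³⁺/Fe²⁺ the anode: E°cell = +1.47 − (+0.78) = +0.69 V, n = 1.
Overall: Mn³⁺(aq) + Fe²⁺(aq) → Mn²⁺(aq) + Fe³⁺(aq)
Q = [Mn²⁺]·[Fe³⁺] / ([Mn³⁺]·[Fe²⁺]); log Q = 1.885.
E = E° − (0.0592/n) log Q = +0.69 − (0.0592/1)(1.885) = +0.578 V.

+0.578 V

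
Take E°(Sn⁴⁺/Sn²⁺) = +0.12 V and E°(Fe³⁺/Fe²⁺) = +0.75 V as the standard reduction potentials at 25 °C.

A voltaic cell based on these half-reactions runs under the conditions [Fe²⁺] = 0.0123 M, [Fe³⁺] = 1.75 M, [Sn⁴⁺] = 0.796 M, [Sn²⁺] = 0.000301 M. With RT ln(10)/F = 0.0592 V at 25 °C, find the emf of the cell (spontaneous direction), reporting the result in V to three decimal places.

+0.656 V

Fe³⁺/Fe²⁺ is the cathode (higher E°), Sn⁴⁺/Sn²⁺ the anode: E°cell = +0.75 − (+0.12) = +0.63 V, n = 2.
Overall: 2 Fe³⁺(aq) + Sn²⁺(aq) → 2 Fe²⁺(aq) + Sn⁴⁺(aq)
Q = [Fe²⁺]^2·[Sn⁴⁺] / ([Fe³⁺]^2·[Sn²⁺]); log Q = -0.884.
E = E° − (0.0592/n) log Q = +0.63 − (0.0592/2)(-0.884) = +0.656 V.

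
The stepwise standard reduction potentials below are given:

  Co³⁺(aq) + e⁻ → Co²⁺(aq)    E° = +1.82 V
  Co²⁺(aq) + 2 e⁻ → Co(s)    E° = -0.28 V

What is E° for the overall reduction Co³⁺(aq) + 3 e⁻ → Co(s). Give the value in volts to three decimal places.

Since ΔG° = −nFE° is additive over sequential reductions, n₃E°₃ = n₁E°₁ + n₂E°₂.
E°₃ = (1×+1.82 + 2×-0.28) / 3 = (+1.260) / 3 = +0.420 V.
Simply averaging or adding the two E° values would be wrong; the electron-weighted sum is required.

+0.420 V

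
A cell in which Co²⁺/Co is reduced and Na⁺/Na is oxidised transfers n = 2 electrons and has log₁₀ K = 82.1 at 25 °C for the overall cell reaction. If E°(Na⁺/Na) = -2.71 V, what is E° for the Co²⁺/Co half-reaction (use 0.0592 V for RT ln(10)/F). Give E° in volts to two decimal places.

-0.28 V

E°cell = (0.0592/n)·log K = (0.0592/2)(82.1) = +2.430 V.
Since Co²⁺/Co is the cathode and Na⁺/Na the anode, E°cell = E°(Co²⁺/Co) − E°(Na⁺/Na).
So E°(Co²⁺/Co) = E°cell + E°(Na⁺/Na) = +2.430 + (-2.71) = -0.28 V.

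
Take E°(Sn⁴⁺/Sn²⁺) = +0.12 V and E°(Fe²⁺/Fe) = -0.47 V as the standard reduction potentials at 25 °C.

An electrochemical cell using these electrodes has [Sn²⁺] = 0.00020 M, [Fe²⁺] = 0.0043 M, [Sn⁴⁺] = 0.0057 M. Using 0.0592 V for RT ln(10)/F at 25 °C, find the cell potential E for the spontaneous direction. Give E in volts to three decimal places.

+0.703 V

Sn⁴⁺/Sn²⁺ is the cathode (higher E°), Fe²⁺/Fe the anode: E°cell = +0.12 − (-0.47) = +0.59 V, n = 2.
Overall: Sn⁴⁺(aq) + Fe(s) → Sn²⁺(aq) + Fe²⁺(aq)
Q = [Sn²⁺]·[Fe²⁺] / ([Sn⁴⁺]); log Q = -3.821.
E = E° − (0.0592/n) log Q = +0.59 − (0.0592/2)(-3.821) = +0.703 V.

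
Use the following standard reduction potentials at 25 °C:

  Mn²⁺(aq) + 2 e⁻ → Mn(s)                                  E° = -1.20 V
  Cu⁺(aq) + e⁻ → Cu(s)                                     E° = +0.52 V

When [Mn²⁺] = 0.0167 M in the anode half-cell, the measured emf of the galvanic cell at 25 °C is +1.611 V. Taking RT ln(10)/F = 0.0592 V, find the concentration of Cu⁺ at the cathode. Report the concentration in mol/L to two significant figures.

Cu⁺/Cu is the cathode, Mn²⁺/Mn the anode: E°cell = +1.72 V, n = 2.
Overall reaction: 2 Cu⁺(aq) + Mn(s) → 2 Cu(s) + Mn²⁺(aq); Q = [Mn²⁺]^1/[Cu⁺]^2.
From E = E° − (0.0592/n) log Q: log Q = (E° − E)·n/0.0592 = (+1.72 − (+1.611))·2/0.0592 = 3.6824.
So 2·log[Cu⁺] = 1·log(0.0167) − log Q = -1.7773 − (3.6824) = -5.4597; log[Cu⁺] = -5.4597 / 2 = -2.7298; [Cu⁺] = 10^(-2.7298) ≈ 0.0019 M.

0.0019 M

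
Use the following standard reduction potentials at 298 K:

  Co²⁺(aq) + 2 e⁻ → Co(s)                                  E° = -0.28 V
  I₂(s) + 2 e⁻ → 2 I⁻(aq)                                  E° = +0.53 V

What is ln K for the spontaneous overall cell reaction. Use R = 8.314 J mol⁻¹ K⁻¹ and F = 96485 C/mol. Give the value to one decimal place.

63.1

Cathode: I₂/I⁻; anode: Co²⁺/Co. E°cell = (+0.53) − (-0.28) = +0.81 V, with n = 2.
ΔG° = −nFE° = −RT ln K, so ln K = nFE°/(RT) = (2)(96485)(+0.81) / ((8.314)(298)) = 63.088.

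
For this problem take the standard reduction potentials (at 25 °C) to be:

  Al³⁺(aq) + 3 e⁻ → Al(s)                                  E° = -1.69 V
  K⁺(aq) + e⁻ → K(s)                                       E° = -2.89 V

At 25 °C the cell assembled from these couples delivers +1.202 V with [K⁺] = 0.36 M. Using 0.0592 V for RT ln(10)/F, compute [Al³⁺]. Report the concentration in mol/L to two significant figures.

Al³⁺/Al is the cathode, K⁺/K the anode: E°cell = +1.20 V, n = 3.
Overall reaction: Al³⁺(aq) + 3 K(s) → Al(s) + 3 K⁺(aq); Q = [K⁺]^3/[Al³⁺]^1.
From E = E° − (0.0592/n) log Q: log Q = (E° − E)·n/0.0592 = (+1.20 − (+1.202))·3/0.0592 = -0.1014.
So 1·log[Al³⁺] = 3·log(0.36) − log Q = -1.3311 − (-0.1014) = -1.2297; [Al³⁺] = 10^(-1.2297) ≈ 0.059 M.

0.059 M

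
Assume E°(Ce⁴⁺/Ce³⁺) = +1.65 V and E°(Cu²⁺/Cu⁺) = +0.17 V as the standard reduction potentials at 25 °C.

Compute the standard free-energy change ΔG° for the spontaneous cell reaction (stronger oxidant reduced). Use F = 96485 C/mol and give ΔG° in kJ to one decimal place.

Ce⁴⁺/Ce³⁺ (E° = +1.65 V) is the cathode; Cu²⁺/Cu⁺ (E° = +0.17 V) is the anode, so E°cell = +1.48 V.
Balancing electrons gives n = 1 (lcm of 1 and 1).
ΔG° = −nFE° = −(1)(96485)(+1.48) = -142,798 J = -142.8 kJ.

-142.8 kJ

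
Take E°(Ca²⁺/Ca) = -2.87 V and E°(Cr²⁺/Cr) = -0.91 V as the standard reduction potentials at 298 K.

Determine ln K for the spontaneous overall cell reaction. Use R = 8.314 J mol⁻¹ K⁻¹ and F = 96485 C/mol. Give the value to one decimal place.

152.7

Cathode: Cr²⁺/Cr; anode: Ca²⁺/Ca. E°cell = (-0.91) − (-2.87) = +1.96 V, with n = 2.
ΔG° = −nFE° = −RT ln K, so ln K = nFE°/(RT) = (2)(96485)(+1.96) / ((8.314)(298)) = 152.658.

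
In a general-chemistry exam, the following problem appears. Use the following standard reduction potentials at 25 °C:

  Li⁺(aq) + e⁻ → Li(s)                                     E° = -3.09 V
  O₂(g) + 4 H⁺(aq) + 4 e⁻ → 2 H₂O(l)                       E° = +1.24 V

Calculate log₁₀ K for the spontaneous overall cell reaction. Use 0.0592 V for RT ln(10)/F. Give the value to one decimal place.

292.6

Cathode: O₂/H₂O; anode: Li⁺/Li. E°cell = +4.33 V, n = 4.
log K = nE°cell / 0.0592 = (4)(+4.33) / 0.0592 = 292.6.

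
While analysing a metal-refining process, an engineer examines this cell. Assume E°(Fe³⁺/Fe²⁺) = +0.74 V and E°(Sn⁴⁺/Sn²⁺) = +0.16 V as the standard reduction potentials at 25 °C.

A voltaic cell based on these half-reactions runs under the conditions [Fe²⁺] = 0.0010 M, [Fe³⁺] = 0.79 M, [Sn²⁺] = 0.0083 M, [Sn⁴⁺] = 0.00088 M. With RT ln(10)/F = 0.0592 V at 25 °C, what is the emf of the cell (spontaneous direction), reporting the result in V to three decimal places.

+0.780 V

Fe³⁺/Fe²⁺ is the cathode (higher E°), Sn⁴⁺/Sn²⁺ the anode: E°cell = +0.74 − (+0.16) = +0.58 V, n = 2.
Overall: 2 Fe³⁺(aq) + Sn²⁺(aq) → 2 Fe²⁺(aq) + Sn⁴⁺(aq)
Q = [Fe²⁺]^2·[Sn⁴⁺] / ([Fe³⁺]^2·[Sn²⁺]); log Q = -6.770.
E = E° − (0.0592/n) log Q = +0.58 − (0.0592/2)(-6.770) = +0.780 V.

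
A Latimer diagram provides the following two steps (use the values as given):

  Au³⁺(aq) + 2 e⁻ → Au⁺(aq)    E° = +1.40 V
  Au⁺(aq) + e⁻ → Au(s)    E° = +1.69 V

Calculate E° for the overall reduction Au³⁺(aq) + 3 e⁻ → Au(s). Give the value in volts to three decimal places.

Standard free energies of sequential steps add: ΔG°₃ = ΔG°₁ + ΔG°₂, so n₃E°₃ = n₁E°₁ + n₂E°₂.
E°₃ = (2×+1.40 + 1×+1.69) / 3 = (+4.490) / 3 = +1.497 V.

+1.497 V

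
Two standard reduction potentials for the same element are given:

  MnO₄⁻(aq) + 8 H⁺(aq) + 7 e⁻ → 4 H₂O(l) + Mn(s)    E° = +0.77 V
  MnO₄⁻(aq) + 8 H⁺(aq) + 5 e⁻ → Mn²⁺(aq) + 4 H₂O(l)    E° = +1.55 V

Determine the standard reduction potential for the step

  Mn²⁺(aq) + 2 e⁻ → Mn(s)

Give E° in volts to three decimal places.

-1.180 V

Sequential free energies add, so n₃E°₃ = n₁E°₁ + n₂E°₂.
With n₃ = 7, and the known step contributing 5×(+1.55) V, the unknown satisfies 2·E° = 7×(+0.77) − 5×(+1.55) = -2.360.
E° = -2.360 / 2 = -1.180 V.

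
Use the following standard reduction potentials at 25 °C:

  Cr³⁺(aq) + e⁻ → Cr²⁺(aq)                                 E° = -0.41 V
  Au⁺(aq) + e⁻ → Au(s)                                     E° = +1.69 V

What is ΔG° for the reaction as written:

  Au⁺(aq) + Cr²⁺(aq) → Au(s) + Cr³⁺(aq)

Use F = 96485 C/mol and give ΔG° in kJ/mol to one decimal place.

As written, Au⁺/Au is reduced (cathode) and Cr³⁺/Cr²⁺ is oxidised (anode), so E°cell = (+1.69) − (-0.41) = +2.10 V.
Balancing electrons gives n = 1.
ΔG° = −nFE° = −(1)(96485)(+2.10) = -202,618 J = -202.6 kJ/mol.

-202.6 kJ/mol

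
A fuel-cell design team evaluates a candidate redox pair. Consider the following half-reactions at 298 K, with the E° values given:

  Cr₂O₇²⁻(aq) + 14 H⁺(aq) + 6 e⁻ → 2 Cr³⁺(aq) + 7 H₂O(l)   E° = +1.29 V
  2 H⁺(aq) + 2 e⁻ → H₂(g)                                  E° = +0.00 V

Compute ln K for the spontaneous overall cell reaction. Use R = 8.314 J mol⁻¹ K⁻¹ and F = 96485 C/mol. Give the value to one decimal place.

Cathode: Cr₂O₇²⁻/Cr³⁺; anode: H⁺/H₂. E°cell = (+1.29) − (+0.00) = +1.29 V, with n = 6.
ΔG° = −nFE° = −RT ln K, so ln K = nFE°/(RT) = (6)(96485)(+1.29) / ((8.314)(298)) = 301.422.

301.4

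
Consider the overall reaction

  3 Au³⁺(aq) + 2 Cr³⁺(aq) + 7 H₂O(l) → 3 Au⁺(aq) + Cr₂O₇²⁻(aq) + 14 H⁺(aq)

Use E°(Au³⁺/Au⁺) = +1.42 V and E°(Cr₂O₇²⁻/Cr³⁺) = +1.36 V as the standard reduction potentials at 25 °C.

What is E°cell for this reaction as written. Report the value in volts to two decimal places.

+0.06 V

The Au³⁺/Au⁺ couple has the higher reduction potential, so it is the cathode; Cr₂O₇²⁻/Cr³⁺ is oxidised at the anode.
E°cell = E°(cathode) − E°(anode) = (+1.42) − (+1.36) = +0.06 V.
Since E°cell > 0, the reaction is spontaneous under standard conditions.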